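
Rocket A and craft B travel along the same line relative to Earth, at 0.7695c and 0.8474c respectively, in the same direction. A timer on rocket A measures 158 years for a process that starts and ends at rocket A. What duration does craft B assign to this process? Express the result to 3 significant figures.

Transform rocket A's velocity into craft B's frame: (0.7695 − 0.8474)/(1 − 0.7695·0.8474) = −0.0779/0.3479257, so the relative speed is 0.2239c.
At |u| = 0.2239c, γ = (1 − 0.0501312)^(−1/2) = 1.026.
The clock on rocket A records proper time, so craft B measures Δt = γΔτ = 1.026 × 158 = 162 years.

162 years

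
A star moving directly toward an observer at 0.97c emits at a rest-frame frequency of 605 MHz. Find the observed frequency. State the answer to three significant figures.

Relativistic Doppler (source moving toward): f_obs = f_src · √((1+β)/(1−β)).
With β = 0.97: factor = √(1.97/0.03) = 8.1035.
f_obs = 605 × 8.1035 = 4900 MHz.

4900 MHz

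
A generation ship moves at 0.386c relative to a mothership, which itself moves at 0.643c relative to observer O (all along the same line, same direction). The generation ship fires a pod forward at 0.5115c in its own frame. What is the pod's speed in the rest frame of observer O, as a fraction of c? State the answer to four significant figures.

0.9397c

Apply u = (u'+v)/(1+u'v) twice. Pod in the mothership frame: (0.5115+0.386)/(1+0.5115·0.386) = 0.8975/1.197439 = 0.74952c.
That velocity, transformed to the rest frame of observer O: (0.74952+0.643)/(1+0.74952·0.643) = 1.39252/1.48194136 = 0.93966c.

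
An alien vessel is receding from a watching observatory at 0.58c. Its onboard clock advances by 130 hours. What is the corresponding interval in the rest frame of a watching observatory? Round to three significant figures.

160 hours

Lorentz factor: γ = (1 − 0.3364)^(−1/2) = 1.2276.
Time dilation: Δt = γ·Δτ = 1.2276 × 130 = 160 hours.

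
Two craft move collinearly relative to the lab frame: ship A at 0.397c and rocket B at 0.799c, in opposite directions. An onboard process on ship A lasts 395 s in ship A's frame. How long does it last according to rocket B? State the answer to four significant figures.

942.7 s

The velocity of ship A relative to rocket B is (0.397 + 0.799)c / (1 + 0.397×0.799) = 0.90798c; relative speed 0.90798c.
At |u| = 0.90798c, γ = (1 − 0.824428)^(−1/2) = 2.3866.
Ship A's interval is proper; time dilation gives Δt_B = γΔτ = 2.3866 × 395 s = 942.7 s.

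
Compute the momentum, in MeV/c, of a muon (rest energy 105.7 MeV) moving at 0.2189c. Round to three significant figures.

23.7 MeV/c

Lorentz factor: γ = (1 − 0.04791721)^(−1/2) = 1.0249.
Momentum: p = γβ·mc = 1.0249 × 0.2189 × 105.7 MeV/c = 23.7 MeV/c.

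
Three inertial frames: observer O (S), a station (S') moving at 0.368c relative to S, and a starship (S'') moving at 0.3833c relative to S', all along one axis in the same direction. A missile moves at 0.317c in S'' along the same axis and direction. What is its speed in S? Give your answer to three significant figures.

0.807c

Apply u = (u'+v)/(1+u'v) twice. Missile in the station frame: (0.317+0.3833)/(1+0.317·0.3833) = 0.7003/1.1215061 = 0.62443c.
That velocity, transformed to the rest frame of observer O: (0.62443+0.368)/(1+0.62443·0.368) = 0.99243/1.22979024 = 0.80699c.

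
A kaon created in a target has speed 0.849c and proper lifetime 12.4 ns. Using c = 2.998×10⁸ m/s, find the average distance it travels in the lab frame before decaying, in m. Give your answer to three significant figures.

β² = 0.720801, so γ = 1/√0.279199 = 1.8925.
Lab-frame lifetime: Δt = γτ = 1.8925 × 12.4 ns = 23.467 ns.
Distance: d = vΔt = 0.849 × 2.998×10⁸ m/s × 2.3467×10^-8 s = 5.97 m.

5.97 m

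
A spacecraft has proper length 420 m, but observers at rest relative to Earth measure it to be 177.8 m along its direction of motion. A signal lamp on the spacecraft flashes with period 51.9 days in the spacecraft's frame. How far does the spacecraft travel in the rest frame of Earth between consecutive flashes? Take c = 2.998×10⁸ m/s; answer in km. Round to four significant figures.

γ = L₀/L = 420/177.8 = 2.3622.
β = √(1 − 1/γ²) = 0.90597. Lab-frame period = γτ = 2.3622×51.9 days = 122.6 days. Distance = βc × γτ = 0.90597 × 2.998×10⁸ m/s × 10592640 s = 2.8771×10^15 m = 2.877×10^12 km.

2.877×10^12 km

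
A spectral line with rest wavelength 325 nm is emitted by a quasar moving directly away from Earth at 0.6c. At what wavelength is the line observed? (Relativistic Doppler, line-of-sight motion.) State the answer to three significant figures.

Relativistic Doppler for wavelength: λ_obs = λ_src · √((1+β)/(1−β)).
With β = 0.6: factor = √(1.6/0.4) = 2.
λ_obs = 325 × 2 = 650 nm.

650 nm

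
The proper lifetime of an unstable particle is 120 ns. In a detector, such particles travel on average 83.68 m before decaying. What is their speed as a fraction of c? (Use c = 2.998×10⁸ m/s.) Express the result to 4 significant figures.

0.9187c

d = βγcτ ⇒ βγ = d/(cτ) = 83.68 m / (35.976 m) = 2.326.
β = (βγ)/√(1+(βγ)²) = 2.326/√6.41028 = 0.9187.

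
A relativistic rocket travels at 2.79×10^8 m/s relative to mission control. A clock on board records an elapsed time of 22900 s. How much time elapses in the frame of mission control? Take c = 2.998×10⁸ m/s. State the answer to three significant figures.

β = v/c = (2.79×10^8 m/s)/(2.998×10⁸ m/s) = 0.93062.
Lorentz factor: γ = (1 − 0.8660535844)^(−1/2) = 2.7323.
Time dilation: Δt = γ·Δτ = 2.7323 × 22900 = 62600 s.

62600 s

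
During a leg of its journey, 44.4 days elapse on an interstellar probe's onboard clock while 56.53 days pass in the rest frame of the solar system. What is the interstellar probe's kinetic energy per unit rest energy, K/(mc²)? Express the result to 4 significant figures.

0.2732

γ = Δt/Δτ = 56.53/44.4 = 1.2732.
K/(mc²) = γ − 1 = 1.2732 − 1 = 0.2732.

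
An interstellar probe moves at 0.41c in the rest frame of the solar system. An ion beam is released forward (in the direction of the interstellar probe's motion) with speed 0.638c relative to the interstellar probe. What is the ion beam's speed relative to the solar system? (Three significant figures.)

In units of c, u = (u' + v)/(1 + u'v) with u' = 0.638 and v = 0.41.
Numerator: 0.638 + 0.41 = 1.048. Denominator: 1 + (0.638)(0.41) = 1.26158.
u = 1.048/1.26158 = 0.8307, so the speed is 0.831c.

0.831c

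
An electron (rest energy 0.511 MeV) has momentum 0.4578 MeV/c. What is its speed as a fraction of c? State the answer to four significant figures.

0.6673c

pc/(mc²) = 0.4578/0.511 = 0.89589 = βγ = β/√(1−β²).
So β² = x²/(1 + x²) with x = 0.89589: x² = 0.802619, β² = 0.802619/1.802619 = 0.445252, β = 0.6673.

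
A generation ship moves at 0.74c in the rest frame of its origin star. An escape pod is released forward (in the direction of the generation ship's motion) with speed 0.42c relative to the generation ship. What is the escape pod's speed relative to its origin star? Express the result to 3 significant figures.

In units of c, u = (u' + v)/(1 + u'v) with u' = 0.42 and v = 0.74.
Numerator: 0.42 + 0.74 = 1.16. Denominator: 1 + (0.42)(0.74) = 1.3108.
u = 1.16/1.3108 = 0.88496, so the speed is 0.885c.

0.885c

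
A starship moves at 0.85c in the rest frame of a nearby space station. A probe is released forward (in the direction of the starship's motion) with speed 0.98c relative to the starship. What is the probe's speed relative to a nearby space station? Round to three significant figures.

0.998c

In units of c, u = (u' + v)/(1 + u'v) with u' = 0.98 and v = 0.85.
Numerator: 0.98 + 0.85 = 1.83. Denominator: 1 + (0.98)(0.85) = 1.833.
u = 1.83/1.833 = 0.99836, so the speed is 0.998c.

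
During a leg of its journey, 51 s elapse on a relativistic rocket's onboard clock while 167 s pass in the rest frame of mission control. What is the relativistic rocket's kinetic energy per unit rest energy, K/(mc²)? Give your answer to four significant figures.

2.275

From Δt = γΔτ: γ = 167/51 = 3.27451.
Since K = (γ−1)mc², K/(mc²) = 3.27451 − 1 = 2.275.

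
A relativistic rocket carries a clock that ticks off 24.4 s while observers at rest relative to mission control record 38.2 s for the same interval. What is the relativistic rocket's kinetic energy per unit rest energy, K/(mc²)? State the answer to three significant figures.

γ = Δt/Δτ = 38.2/24.4 = 1.56557.
Since K = (γ−1)mc², K/(mc²) = 1.56557 − 1 = 0.566.

0.566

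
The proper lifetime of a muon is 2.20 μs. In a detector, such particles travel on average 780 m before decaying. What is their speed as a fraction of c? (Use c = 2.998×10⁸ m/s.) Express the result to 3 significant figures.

0.764c

Let x = d/(cτ) = 780.0 m / (2.998×10⁸ m/s × 2.200×10^-6 s) = 1.1826. Since d = βγcτ, x = βγ = β/√(1−β²).
Solving: β² = x²/(1+x²) = 1.39854/2.39854 = 0.58308, so β = 0.764.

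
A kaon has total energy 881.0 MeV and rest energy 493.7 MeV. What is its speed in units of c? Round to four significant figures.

0.8282c

Total energy E = γmc² gives γ = 881.0/493.7 = 1.7845.
Hence β = √(1 − 1/γ²) = √(1 − 0.314027) = √0.685973 = 0.8282.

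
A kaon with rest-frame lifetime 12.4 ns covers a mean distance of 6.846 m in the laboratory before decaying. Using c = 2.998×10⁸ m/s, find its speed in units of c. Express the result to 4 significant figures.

0.8788c

Lab distance = (lab lifetime)·v = γτ·βc, so βγ = d/(cτ) = 6.846/(2.998×10⁸ × 1.240×10^-8) = 1.8416.
With βγ = 1.8416: γ² = 1 + (βγ)² = 4.39149, and β = (βγ)/γ = 1.8416/2.09559 = 0.8788.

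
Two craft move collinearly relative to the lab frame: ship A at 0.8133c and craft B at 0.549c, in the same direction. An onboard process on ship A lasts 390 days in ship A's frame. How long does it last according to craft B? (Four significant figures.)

443.9 days

Transform ship A's velocity into craft B's frame: (0.8133 − 0.549)/(1 − 0.8133·0.549) = 0.2643/0.5534983, so the relative speed is 0.47751c.
γ for this relative speed: γ = 1/√(1 − 0.228016) = 1.1381.
The clock on ship A records proper time, so craft B measures Δt = γΔτ = 1.1381 × 390 = 443.9 days.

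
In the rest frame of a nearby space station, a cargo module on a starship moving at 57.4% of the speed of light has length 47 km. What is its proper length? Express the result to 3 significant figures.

Lorentz factor: γ = (1 − 0.329476)^(−1/2) = 1.2212.
Proper length: L₀ = γ·L = 1.2212 × 47 = 57.4 km.

57.4 km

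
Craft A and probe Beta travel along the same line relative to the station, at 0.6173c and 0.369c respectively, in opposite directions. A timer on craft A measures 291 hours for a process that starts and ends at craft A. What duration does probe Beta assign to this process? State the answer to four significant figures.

Transform craft A's velocity into probe Beta's frame: (0.6173 + 0.369)/(1 + 0.6173·0.369) = 0.9863/1.2277837, so the relative speed is 0.80332c.
γ for this relative speed: γ = 1/√(1 − 0.645323) = 1.6791.
Craft A's interval is proper; time dilation gives Δt_B = γΔτ = 1.6791 × 291 hours = 488.6 hours.

488.6 hours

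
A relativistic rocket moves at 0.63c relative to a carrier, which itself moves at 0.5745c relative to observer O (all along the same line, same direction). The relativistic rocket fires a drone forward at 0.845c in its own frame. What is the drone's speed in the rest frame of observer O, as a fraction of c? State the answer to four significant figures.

Compose velocities in two stages. Stage 1 (into S'): u₁ = (0.845+0.63)/(1+0.845×0.63) = 0.96257.
Stage 2 (into S): u = (0.96257+0.5745)/(1+0.96257×0.5745) = 0.98974, so the speed is 0.9897c.

0.9897c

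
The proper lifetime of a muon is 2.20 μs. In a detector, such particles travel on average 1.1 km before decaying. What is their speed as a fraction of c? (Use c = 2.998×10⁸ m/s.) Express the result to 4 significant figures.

Let x = d/(cτ) = 1100 m / (2.998×10⁸ m/s × 2.200×10^-6 s) = 1.6678. Since d = βγcτ, x = βγ = β/√(1−β²).
Solving: β² = x²/(1+x²) = 2.78156/3.78156 = 0.735559, so β = 0.8576.

0.8576c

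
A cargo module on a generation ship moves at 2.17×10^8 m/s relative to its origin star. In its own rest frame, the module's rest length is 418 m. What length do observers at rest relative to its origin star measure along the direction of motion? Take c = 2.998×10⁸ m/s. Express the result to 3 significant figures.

β = v/c = (2.17×10^8 m/s)/(2.998×10⁸ m/s) = 0.723816.
With β = 0.723816, γ = 1/√(1 − 0.723816²) = 1/√0.4760904 = 1.4493.
Length contraction: L = L₀/γ = 418/1.4493 = 288 m.

288 m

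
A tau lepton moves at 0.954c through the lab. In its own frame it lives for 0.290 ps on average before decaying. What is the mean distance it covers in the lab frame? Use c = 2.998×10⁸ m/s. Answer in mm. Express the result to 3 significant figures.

0.277 mm

Lorentz factor: γ = (1 − 0.910116)^(−1/2) = 3.3355.
Lab-frame lifetime: Δt = γτ = 3.3355 × 0.290 ps = 0.9673 ps.
Distance: d = vΔt = 0.954 × 2.998×10⁸ m/s × 9.6730×10^-13 s = 2.77×10^-4 m = 0.277 mm.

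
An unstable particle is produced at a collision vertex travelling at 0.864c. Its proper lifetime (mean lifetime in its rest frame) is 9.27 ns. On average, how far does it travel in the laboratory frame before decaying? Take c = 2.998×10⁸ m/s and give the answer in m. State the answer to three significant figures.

4.77 m

Lorentz factor: γ = (1 − 0.746496)^(−1/2) = 1.9861.
Lab-frame lifetime: Δt = γτ = 1.9861 × 9.27 ns = 18.411 ns.
Distance: d = vΔt = 0.864 × 2.998×10⁸ m/s × 1.8411×10^-8 s = 4.77 m.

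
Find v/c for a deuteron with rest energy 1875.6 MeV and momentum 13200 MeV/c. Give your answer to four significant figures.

0.9901

pc/(mc²) = 13200/1875.6 = 7.0377 = βγ = β/√(1−β²).
So β² = x²/(1 + x²) with x = 7.0377: x² = 49.5292, β² = 49.5292/50.5292 = 0.980209, β = 0.9901.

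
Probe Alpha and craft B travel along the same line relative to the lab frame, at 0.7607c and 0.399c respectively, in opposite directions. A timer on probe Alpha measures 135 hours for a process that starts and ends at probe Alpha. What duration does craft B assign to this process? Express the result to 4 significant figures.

Transform probe Alpha's velocity into craft B's frame: (0.7607 + 0.399)/(1 + 0.7607·0.399) = 1.1597/1.3035193, so the relative speed is 0.88967c.
At |u| = 0.88967c, γ = (1 − 0.791513)^(−1/2) = 2.1901.
Probe Alpha's interval is proper; time dilation gives Δt_B = γΔτ = 2.1901 × 135 hours = 295.7 hours.

295.7 hours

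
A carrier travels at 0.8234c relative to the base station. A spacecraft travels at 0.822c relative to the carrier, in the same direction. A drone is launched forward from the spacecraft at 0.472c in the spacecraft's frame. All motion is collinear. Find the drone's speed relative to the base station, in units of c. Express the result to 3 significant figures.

0.993c

Compose velocities in two stages. Stage 1 (into S'): u₁ = (0.472+0.822)/(1+0.472×0.822) = 0.93229.
Stage 2 (into S): u = (0.93229+0.8234)/(1+0.93229×0.8234) = 0.99324, so the speed is 0.993c.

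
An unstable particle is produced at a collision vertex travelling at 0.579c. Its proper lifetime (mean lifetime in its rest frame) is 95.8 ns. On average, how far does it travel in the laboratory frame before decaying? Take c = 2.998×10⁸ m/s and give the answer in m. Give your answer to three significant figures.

20.4 m

γ = 1/√(1 − β²) = 1/√(1 − 0.335241) = 1/√0.664759 = 1/0.815328 = 1.2265.
Lab-frame lifetime: Δt = γτ = 1.2265 × 95.8 ns = 117.5 ns.
Distance: d = vΔt = 0.579 × 2.998×10⁸ m/s × 1.1750×10^-7 s = 20.4 m.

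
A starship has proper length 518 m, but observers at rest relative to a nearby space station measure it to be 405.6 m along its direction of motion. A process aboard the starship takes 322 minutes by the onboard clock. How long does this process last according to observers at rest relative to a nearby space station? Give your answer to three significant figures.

γ = L₀/L = 518/405.6 = 1.27712.
Δt = γΔτ = 1.27712 × 322 = 411 minutes.

411 minutes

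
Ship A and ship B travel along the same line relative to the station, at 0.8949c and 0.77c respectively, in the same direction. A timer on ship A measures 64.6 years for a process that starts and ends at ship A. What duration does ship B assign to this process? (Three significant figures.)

The velocity of ship A relative to ship B is (0.8949 − 0.77)c / (1 − 0.8949×0.77) = 0.4017c; relative speed 0.4017c.
γ for this relative speed: γ = 1/√(1 − 0.161363) = 1.092.
Ship A's interval is proper; time dilation gives Δt_B = γΔτ = 1.092 × 64.6 years = 70.5 years.

70.5 years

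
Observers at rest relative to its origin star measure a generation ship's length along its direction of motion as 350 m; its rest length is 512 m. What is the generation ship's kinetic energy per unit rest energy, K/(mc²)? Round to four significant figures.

0.4629

From L = L₀/γ: γ = 512/350 = 1.46286.
K/(mc²) = γ − 1 = 1.46286 − 1 = 0.4629.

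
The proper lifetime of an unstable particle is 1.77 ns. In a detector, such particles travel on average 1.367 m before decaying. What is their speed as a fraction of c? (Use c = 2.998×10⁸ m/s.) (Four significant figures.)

0.9322c

Let x = d/(cτ) = 1.367 m / (2.998×10⁸ m/s × 1.770×10^-9 s) = 2.5761. Since d = βγcτ, x = βγ = β/√(1−β²).
Solving: β² = x²/(1+x²) = 6.63629/7.63629 = 0.869046, so β = 0.9322.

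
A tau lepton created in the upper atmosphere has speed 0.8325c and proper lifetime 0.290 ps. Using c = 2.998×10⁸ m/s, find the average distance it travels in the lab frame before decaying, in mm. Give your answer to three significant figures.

γ = 1/√(1 − β²) = 1/√(1 − 0.69305625) = 1/√0.30694375 = 1/0.554025 = 1.805.
Lab-frame lifetime: Δt = γτ = 1.805 × 0.290 ps = 0.52345 ps.
Distance: d = vΔt = 0.8325 × 2.998×10⁸ m/s × 5.2345×10^-13 s = 1.31×10^-4 m = 0.131 mm.

0.131 mm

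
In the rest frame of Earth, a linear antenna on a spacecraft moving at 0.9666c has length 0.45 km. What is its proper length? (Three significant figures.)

1.76 km

With β = 0.9666, γ = 1/√(1 − 0.9666²) = 1/√0.06568444 = 3.9018.
Proper length: L₀ = γ·L = 3.9018 × 0.45 = 1.76 km.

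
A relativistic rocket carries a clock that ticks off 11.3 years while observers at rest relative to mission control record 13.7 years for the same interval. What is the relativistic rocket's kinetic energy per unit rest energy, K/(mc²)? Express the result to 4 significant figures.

From Δt = γΔτ: γ = 13.7/11.3 = 1.21239.
Since K = (γ−1)mc², K/(mc²) = 1.21239 − 1 = 0.2124.

0.2124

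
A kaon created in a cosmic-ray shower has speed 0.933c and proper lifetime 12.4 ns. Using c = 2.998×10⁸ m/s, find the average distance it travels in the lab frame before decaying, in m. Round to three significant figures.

9.64 m

β² = 0.870489, so γ = 1/√0.129511 = 2.7787.
Lab-frame lifetime: Δt = γτ = 2.7787 × 12.4 ns = 34.456 ns.
Distance: d = vΔt = 0.933 × 2.998×10⁸ m/s × 3.4456×10^-8 s = 9.64 m.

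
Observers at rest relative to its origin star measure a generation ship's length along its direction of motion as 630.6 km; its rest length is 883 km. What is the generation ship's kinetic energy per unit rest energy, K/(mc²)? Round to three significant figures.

From L = L₀/γ: γ = 883/630.6 = 1.40025.
K/(mc²) = γ − 1 = 1.40025 − 1 = 0.400.

0.400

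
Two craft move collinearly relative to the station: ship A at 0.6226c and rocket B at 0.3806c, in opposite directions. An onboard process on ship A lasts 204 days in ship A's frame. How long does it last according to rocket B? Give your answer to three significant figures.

349 days

The velocity of ship A relative to rocket B is (0.6226 + 0.3806)c / (1 + 0.6226×0.3806) = 0.81102c; relative speed 0.81102c.
At |u| = 0.81102c, γ = (1 − 0.657753)^(−1/2) = 1.7093.
Ship A's interval is proper; time dilation gives Δt_B = γΔτ = 1.7093 × 204 days = 349 days.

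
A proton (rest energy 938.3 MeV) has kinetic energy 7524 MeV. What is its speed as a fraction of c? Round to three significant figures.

γ = 1 + K/(mc²) = 1 + 7524/938.3 = 9.0188.
β = √(1 − 1/γ²) = √(1 − 0.0122943) = √0.9877057 = 0.994.

0.994c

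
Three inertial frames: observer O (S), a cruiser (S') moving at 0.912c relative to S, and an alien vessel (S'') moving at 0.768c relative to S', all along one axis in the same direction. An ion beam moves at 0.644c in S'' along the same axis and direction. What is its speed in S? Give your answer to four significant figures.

0.9974c

First combine the ion beam and alien vessel (S''→S'): u₁ = (0.644 + 0.768)/(1 + 0.644×0.768) = 1.412/1.494592 = 0.94474.
Then combine with the cruiser (S'→S): u = (0.94474 + 0.912)/(1 + 0.94474×0.912) = 1.85674/1.86160288 = 0.99739.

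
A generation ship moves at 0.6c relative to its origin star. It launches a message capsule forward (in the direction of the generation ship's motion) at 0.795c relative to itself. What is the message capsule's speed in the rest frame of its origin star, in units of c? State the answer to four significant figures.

Relativistic velocity addition: u = (u' + v)/(1 + u'v/c²), with u' = 0.795c and v = 0.6c.
Numerator: 0.795 + 0.6 = 1.395. Denominator: 1 + (0.795)(0.6) = 1.477.
u = 1.395/1.477 = 0.94448, so the speed is 0.9445c.

0.9445c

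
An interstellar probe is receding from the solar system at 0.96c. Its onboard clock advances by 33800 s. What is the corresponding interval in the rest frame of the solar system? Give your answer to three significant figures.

Lorentz factor: γ = (1 − 0.9216)^(−1/2) = 3.5714.
Time dilation: Δt = γ·Δτ = 3.5714 × 33800 = 1.21×10^5 s.

1.21×10^5 s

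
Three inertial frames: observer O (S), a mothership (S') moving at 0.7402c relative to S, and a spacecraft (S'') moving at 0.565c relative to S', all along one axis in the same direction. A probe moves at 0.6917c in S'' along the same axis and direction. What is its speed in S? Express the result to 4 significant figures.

0.9850c

Compose velocities in two stages. Stage 1 (into S'): u₁ = (0.6917+0.565)/(1+0.6917×0.565) = 0.90357.
Stage 2 (into S): u = (0.90357+0.7402)/(1+0.90357×0.7402) = 0.98499, so the speed is 0.9850c.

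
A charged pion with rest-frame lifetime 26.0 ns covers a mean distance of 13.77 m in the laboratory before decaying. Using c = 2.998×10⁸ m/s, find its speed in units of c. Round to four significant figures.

0.8702c

Let x = d/(cτ) = 13.77 m / (2.998×10⁸ m/s × 2.600×10^-8 s) = 1.7666. Since d = βγcτ, x = βγ = β/√(1−β²).
Solving: β² = x²/(1+x²) = 3.12088/4.12088 = 0.757333, so β = 0.8702.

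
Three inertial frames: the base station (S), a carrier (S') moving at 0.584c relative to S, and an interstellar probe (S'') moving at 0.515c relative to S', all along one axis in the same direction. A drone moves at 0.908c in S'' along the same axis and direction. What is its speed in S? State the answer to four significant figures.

Apply u = (u'+v)/(1+u'v) twice. Drone in the carrier frame: (0.908+0.515)/(1+0.908·0.515) = 1.423/1.46762 = 0.9696c.
That velocity, transformed to the rest frame of the base station: (0.9696+0.584)/(1+0.9696·0.584) = 1.5536/1.5662464 = 0.99193c.

0.9919c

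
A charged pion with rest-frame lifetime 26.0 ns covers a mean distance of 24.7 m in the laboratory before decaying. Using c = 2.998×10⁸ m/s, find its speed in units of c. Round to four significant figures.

0.9536c

Lab distance = (lab lifetime)·v = γτ·βc, so βγ = d/(cτ) = 24.70/(2.998×10⁸ × 2.600×10^-8) = 3.1688.
With βγ = 3.1688: γ² = 1 + (βγ)² = 11.0413, and β = (βγ)/γ = 3.1688/3.32285 = 0.9536.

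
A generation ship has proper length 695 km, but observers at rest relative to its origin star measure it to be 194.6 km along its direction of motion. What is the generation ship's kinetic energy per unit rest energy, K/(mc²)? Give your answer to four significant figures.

2.571

From L = L₀/γ: γ = 695/194.6 = 3.57143.
K/(mc²) = γ − 1 = 3.57143 − 1 = 2.571.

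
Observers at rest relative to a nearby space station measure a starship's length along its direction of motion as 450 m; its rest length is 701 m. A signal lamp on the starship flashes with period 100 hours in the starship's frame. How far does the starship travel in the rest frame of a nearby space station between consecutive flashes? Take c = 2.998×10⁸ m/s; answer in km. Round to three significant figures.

1.29×10^11 km

γ = L₀/L = 701/450 = 1.55778.
β = √(1 − 1/γ²) = 0.76676. Lab-frame period = γτ = 1.55778×100 hours = 155.78 hours. Distance = βc × γτ = 0.76676 × 2.998×10⁸ m/s × 560808 s = 1.2892×10^14 m = 1.29×10^11 km.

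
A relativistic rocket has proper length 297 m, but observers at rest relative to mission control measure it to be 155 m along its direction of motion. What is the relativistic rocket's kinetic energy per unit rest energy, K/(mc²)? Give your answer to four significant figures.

γ = L₀/L = 297/155 = 1.91613.
Since K = (γ−1)mc², K/(mc²) = 1.91613 − 1 = 0.9161.

0.9161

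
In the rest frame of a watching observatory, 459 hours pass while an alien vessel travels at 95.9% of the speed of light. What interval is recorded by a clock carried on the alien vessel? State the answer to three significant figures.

130 hours

With β = 0.959, γ = 1/√(1 − 0.959²) = 1/√0.080319 = 3.5285.
The moving clock records proper time: Δτ = Δt/γ = 459/3.5285 = 130 hours.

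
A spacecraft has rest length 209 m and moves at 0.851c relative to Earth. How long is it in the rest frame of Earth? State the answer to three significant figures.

β² = 0.724201, so γ = 1/√0.275799 = 1.9042.
Along the direction of motion the measured length is L₀/γ = 209/1.9042 = 110 m.

110 m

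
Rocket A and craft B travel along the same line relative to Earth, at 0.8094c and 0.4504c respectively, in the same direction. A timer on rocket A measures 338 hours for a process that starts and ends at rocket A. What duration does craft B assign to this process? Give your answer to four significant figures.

409.6 hours

Speed of rocket A in craft B's frame: u = (v_A − v_B)/(1 − v_A v_B/c²) = (0.8094 − 0.4504)/(1 − 0.8094×0.4504) = 0.359/0.63544624 = 0.56496; |u| = 0.56496c.
At |u| = 0.56496c, γ = (1 − 0.31918)^(−1/2) = 1.2119.
Rocket A's interval is proper; time dilation gives Δt_B = γΔτ = 1.2119 × 338 hours = 409.6 hours.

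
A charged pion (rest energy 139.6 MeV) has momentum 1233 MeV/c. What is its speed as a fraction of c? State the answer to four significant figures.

βγ = pc/(mc²) = 1233/139.6 = 8.8324.
Since γ² = 1 + (βγ)² = 79.0113, γ = √79.0113 = 8.88883, and β = (βγ)/γ = 8.8324/8.88883 = 0.9937.

0.9937c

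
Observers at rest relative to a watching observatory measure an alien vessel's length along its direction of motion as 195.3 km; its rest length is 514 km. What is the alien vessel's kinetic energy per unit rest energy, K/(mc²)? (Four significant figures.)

1.632

Length contraction gives γ = L₀/L = 514/195.3 = 2.63185.
Since K = (γ−1)mc², K/(mc²) = 2.63185 − 1 = 1.632.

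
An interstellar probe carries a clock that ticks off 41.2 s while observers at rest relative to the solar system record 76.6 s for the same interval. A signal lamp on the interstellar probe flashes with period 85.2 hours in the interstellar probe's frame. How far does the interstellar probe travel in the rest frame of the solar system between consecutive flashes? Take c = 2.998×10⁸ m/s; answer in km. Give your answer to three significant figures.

γ = Δt/Δτ = 76.6/41.2 = 1.85922.
β = √(1 − 1/γ²) = 0.84303. Lab-frame period = γτ = 1.85922×85.2 hours = 158.41 hours. Distance = βc × γτ = 0.84303 × 2.998×10⁸ m/s × 570276 s = 1.4413×10^14 m = 1.44×10^11 km.

1.44×10^11 km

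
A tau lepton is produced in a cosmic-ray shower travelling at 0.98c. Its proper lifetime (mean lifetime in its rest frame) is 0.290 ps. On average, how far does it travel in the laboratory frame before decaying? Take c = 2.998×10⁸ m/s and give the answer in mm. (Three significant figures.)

γ = 1/√(1 − β²) = 1/√(1 − 0.9604) = 1/√0.0396 = 1/0.198997 = 5.0252.
Lab-frame lifetime: Δt = γτ = 5.0252 × 0.290 ps = 1.4573 ps.
Distance: d = vΔt = 0.98 × 2.998×10⁸ m/s × 1.4573×10^-12 s = 4.28×10^-4 m = 0.428 mm.

0.428 mm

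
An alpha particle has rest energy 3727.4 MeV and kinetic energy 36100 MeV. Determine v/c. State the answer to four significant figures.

γ = 1 + K/(mc²) = 1 + 36100/3727.4 = 10.685.
β = √(1 − 1/γ²) = √(1 − 0.00875893) = √0.99124107 = 0.9956.

0.9956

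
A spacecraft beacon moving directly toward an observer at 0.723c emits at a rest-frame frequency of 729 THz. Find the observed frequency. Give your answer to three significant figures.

Relativistic Doppler (source moving toward): f_obs = f_src · √((1+β)/(1−β)).
With β = 0.723: factor = √(1.723/0.277) = 2.494.
f_obs = 729 × 2.494 = 1820 THz.

1820 THz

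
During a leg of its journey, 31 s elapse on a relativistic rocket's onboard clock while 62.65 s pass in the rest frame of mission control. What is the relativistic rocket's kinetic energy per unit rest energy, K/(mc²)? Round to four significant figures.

1.021

The time-dilation ratio gives γ = 62.65/31 = 2.02097.
Since K = (γ−1)mc², K/(mc²) = 2.02097 − 1 = 1.021.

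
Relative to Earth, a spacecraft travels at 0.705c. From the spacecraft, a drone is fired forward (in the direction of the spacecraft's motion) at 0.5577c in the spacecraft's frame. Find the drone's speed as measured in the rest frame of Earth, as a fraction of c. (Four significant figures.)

0.9063c

Relativistic velocity addition: u = (u' + v)/(1 + u'v/c²), with u' = 0.5577c and v = 0.705c.
Numerator: 0.5577 + 0.705 = 1.2627. Denominator: 1 + (0.5577)(0.705) = 1.3931785.
u = 1.2627/1.3931785 = 0.90634, so the speed is 0.9063c.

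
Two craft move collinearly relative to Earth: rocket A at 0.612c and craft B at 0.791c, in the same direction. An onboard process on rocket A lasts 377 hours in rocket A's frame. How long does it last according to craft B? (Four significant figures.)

Transform rocket A's velocity into craft B's frame: (0.612 − 0.791)/(1 − 0.612·0.791) = −0.179/0.515908, so the relative speed is 0.34696c.
At |u| = 0.34696c, γ = (1 − 0.120381)^(−1/2) = 1.0662.
Rocket A's interval is proper; time dilation gives Δt_B = γΔτ = 1.0662 × 377 hours = 402.0 hours.

402.0 hours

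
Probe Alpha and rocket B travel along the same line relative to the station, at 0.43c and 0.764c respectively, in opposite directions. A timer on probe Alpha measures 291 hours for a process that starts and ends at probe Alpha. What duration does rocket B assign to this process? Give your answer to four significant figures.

663.7 hours

The velocity of probe Alpha relative to rocket B is (0.43 + 0.764)c / (1 + 0.43×0.764) = 0.89874c; relative speed 0.89874c.
γ for this relative speed: γ = 1/√(1 − 0.807734) = 2.2806.
The clock on probe Alpha records proper time, so rocket B measures Δt = γΔτ = 2.2806 × 291 = 663.7 hours.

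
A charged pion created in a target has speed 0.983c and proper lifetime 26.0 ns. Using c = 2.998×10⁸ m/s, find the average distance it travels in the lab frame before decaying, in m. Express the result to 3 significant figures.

With β = 0.983, γ = 1/√(1 − 0.983²) = 1/√0.033711 = 5.4465.
Lab-frame lifetime: Δt = γτ = 5.4465 × 26.0 ns = 141.61 ns.
Distance: d = vΔt = 0.983 × 2.998×10⁸ m/s × 1.4161×10^-7 s = 41.7 m.

41.7 m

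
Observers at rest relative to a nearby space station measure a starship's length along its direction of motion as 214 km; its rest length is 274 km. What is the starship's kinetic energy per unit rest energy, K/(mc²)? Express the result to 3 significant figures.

0.280

From L = L₀/γ: γ = 274/214 = 1.28037.
Since K = (γ−1)mc², K/(mc²) = 1.28037 − 1 = 0.280.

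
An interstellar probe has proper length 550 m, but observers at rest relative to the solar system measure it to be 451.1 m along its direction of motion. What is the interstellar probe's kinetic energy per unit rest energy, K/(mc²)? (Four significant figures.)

0.2192

γ = L₀/L = 550/451.1 = 1.21924.
Since K = (γ−1)mc², K/(mc²) = 1.21924 − 1 = 0.2192.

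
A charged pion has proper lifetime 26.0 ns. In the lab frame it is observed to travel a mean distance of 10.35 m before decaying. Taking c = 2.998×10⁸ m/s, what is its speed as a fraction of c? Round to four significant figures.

d = βγcτ ⇒ βγ = d/(cτ) = 10.35 m / (7.7948 m) = 1.3278.
β = (βγ)/√(1+(βγ)²) = 1.3278/√2.76305 = 0.7988.

0.7988c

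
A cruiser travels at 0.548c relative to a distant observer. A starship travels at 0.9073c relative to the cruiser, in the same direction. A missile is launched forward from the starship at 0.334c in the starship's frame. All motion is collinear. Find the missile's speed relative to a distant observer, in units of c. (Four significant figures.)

0.9859c

Compose velocities in two stages. Stage 1 (into S'): u₁ = (0.334+0.9073)/(1+0.334×0.9073) = 0.95262.
Stage 2 (into S): u = (0.95262+0.548)/(1+0.95262×0.548) = 0.98593, so the speed is 0.9859c.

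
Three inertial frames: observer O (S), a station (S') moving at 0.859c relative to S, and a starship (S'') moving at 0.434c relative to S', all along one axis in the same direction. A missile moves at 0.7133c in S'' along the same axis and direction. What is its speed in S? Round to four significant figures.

0.9900c

Apply u = (u'+v)/(1+u'v) twice. Missile in the station frame: (0.7133+0.434)/(1+0.7133·0.434) = 1.1473/1.3095722 = 0.87609c.
That velocity, transformed to the rest frame of observer O: (0.87609+0.859)/(1+0.87609·0.859) = 1.73509/1.75256131 = 0.99003c.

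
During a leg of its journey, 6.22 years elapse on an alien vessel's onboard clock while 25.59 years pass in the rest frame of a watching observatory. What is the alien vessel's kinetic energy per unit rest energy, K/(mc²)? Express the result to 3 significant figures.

The time-dilation ratio gives γ = 25.59/6.22 = 4.11415.
Since K = (γ−1)mc², K/(mc²) = 4.11415 − 1 = 3.11.

3.11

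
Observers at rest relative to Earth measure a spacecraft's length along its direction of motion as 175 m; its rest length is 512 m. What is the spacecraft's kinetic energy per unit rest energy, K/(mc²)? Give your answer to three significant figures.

1.93

From L = L₀/γ: γ = 512/175 = 2.92571.
Since K = (γ−1)mc², K/(mc²) = 2.92571 − 1 = 1.93.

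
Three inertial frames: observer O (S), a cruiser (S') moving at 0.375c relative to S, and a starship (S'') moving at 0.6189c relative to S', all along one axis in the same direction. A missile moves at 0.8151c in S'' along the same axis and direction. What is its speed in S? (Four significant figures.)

First combine the missile and starship (S''→S'): u₁ = (0.8151 + 0.6189)/(1 + 0.8151×0.6189) = 1.434/1.50446539 = 0.95316.
Then combine with the cruiser (S'→S): u = (0.95316 + 0.375)/(1 + 0.95316×0.375) = 1.32816/1.357435 = 0.97843.

0.9784c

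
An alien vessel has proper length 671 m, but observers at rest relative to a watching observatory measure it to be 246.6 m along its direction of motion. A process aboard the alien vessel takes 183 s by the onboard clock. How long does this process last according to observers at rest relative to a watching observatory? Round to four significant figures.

497.9 s

From L = L₀/γ: γ = 671/246.6 = 2.72101.
Δt = γΔτ = 2.72101 × 183 = 497.9 s.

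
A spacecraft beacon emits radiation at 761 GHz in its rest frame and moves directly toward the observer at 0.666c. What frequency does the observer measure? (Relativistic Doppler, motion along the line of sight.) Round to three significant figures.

Relativistic Doppler (source moving toward): f_obs = f_src · √((1+β)/(1−β)).
With β = 0.666: factor = √(1.666/0.334) = 2.2334.
f_obs = 761 × 2.2334 = 1700 GHz.

1700 GHz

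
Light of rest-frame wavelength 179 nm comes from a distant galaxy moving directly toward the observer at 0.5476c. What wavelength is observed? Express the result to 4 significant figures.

Relativistic Doppler for wavelength: λ_obs = λ_src · √((1−β)/(1+β)).
With β = 0.5476: factor = √(0.4524/1.5476) = 0.54067.
λ_obs = 179 × 0.54067 = 96.78 nm.

96.78 nm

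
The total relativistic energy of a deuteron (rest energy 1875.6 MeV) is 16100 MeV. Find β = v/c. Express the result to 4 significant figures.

Total energy E = γmc² gives γ = 16100/1875.6 = 8.5839.
Hence β = √(1 − 1/γ²) = √(1 − 0.0135716) = √0.9864284 = 0.9932.

0.9932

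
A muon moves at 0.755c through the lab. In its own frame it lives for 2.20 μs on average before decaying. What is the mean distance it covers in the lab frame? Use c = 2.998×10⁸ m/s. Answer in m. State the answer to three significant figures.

γ = 1/√(1 − β²) = 1/√(1 − 0.570025) = 1/√0.429975 = 1/0.655725 = 1.525.
Lab-frame lifetime: Δt = γτ = 1.525 × 2.20 μs = 3.355 μs.
Distance: d = vΔt = 0.755 × 2.998×10⁸ m/s × 3.3550×10^-6 s = 759 m.

759 m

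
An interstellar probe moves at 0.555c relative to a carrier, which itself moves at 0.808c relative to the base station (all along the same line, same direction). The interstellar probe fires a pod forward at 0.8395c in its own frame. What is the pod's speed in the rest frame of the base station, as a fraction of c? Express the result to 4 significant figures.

Compose velocities in two stages. Stage 1 (into S'): u₁ = (0.8395+0.555)/(1+0.8395×0.555) = 0.95128.
Stage 2 (into S): u = (0.95128+0.808)/(1+0.95128×0.808) = 0.99471, so the speed is 0.9947c.

0.9947c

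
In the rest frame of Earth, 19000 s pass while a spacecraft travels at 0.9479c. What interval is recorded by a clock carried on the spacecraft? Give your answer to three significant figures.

6050 s

With β = 0.9479, γ = 1/√(1 − 0.9479²) = 1/√0.10148559 = 3.139.
The spacecraft's clock runs slow as seen from Earth, so Δτ = Δt/γ = 19000/3.139 = 6050 s.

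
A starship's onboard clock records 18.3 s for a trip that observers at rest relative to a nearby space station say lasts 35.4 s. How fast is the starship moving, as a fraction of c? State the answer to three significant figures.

0.856c

γ = Δt/Δτ = 35.4/18.3 = 1.9344.
β = √(1 − 1/γ²) = √(1 − 0.267244) = √0.732756 = 0.856.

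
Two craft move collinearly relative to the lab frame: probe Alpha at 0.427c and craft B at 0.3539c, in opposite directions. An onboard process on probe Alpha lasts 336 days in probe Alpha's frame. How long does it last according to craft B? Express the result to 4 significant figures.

The velocity of probe Alpha relative to craft B is (0.427 + 0.3539)c / (1 + 0.427×0.3539) = 0.67839c; relative speed 0.67839c.
At |u| = 0.67839c, γ = (1 − 0.460213)^(−1/2) = 1.3611.
Probe Alpha's interval is proper; time dilation gives Δt_B = γΔτ = 1.3611 × 336 days = 457.3 days.

457.3 days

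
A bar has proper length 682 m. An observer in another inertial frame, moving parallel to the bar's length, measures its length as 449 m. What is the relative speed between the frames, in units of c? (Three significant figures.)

0.753c

Length contraction gives γ = L₀/L = 682/449 = 1.5189.
β = √(1 − 1/γ²) = √0.566547 = 0.753.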